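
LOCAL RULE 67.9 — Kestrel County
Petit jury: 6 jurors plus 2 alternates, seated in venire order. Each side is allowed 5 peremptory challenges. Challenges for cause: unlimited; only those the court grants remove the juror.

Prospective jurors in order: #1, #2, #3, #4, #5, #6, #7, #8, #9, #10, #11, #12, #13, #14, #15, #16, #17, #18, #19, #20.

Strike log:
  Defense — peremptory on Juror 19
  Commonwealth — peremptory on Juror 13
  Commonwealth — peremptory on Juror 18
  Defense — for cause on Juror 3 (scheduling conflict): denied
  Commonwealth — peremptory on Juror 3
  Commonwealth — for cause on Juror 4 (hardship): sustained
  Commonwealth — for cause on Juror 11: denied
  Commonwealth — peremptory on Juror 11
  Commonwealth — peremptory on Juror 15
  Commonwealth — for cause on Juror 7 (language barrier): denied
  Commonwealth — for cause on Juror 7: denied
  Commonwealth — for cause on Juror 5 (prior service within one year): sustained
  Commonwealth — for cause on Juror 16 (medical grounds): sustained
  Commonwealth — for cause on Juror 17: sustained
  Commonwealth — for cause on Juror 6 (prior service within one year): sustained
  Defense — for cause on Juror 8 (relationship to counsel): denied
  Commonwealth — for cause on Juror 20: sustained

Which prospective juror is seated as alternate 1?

12

Removed: #3, #4, #5, #6, #11, #13, #15, #16, #17, #18, #19, #20. (#7, #8 stay — for-cause denied.)
Seating in order: seats 1–6 → #1, #2, #7, #8, #9, #10; alternates → #12, #14.
So alternate 1 is #12.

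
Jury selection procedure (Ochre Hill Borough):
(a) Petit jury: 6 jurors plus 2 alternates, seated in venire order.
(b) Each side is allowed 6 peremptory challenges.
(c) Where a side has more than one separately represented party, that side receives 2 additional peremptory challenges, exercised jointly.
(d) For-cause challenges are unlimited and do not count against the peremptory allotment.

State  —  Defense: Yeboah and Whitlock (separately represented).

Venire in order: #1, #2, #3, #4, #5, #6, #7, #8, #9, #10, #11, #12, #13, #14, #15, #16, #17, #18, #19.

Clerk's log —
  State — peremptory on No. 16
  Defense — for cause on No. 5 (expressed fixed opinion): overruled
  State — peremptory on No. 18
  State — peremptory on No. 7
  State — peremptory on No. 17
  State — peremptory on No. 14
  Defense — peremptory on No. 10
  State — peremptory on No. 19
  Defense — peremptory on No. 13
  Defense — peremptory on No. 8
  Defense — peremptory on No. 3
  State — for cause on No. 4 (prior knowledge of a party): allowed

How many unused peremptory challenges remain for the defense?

4

Defense allotment: 6 base + 2 multi-party = 8.
Defense peremptories used: #10, #13, #8, #3 — 4 (the for-cause on #5 doesn't count).
Remaining: 8 − 4 = 4.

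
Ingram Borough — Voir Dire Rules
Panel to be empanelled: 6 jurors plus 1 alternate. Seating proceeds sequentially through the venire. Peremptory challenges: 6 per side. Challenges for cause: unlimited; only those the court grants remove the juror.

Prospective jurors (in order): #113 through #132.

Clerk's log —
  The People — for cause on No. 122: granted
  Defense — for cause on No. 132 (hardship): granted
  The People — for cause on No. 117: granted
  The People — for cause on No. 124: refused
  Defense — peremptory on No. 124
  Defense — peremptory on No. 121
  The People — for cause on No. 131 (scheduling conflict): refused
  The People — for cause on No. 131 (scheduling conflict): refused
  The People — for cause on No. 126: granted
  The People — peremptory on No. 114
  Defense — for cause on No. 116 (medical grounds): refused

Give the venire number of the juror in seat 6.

Removed: #114, #117, #121, #122, #124, #126, #132. (#116, #131 stay — for-cause denied.)
Seating in order: seats 1–6 → #113, #115, #116, #118, #119, #120; alternates → #123.
So seat 6 is #120.

120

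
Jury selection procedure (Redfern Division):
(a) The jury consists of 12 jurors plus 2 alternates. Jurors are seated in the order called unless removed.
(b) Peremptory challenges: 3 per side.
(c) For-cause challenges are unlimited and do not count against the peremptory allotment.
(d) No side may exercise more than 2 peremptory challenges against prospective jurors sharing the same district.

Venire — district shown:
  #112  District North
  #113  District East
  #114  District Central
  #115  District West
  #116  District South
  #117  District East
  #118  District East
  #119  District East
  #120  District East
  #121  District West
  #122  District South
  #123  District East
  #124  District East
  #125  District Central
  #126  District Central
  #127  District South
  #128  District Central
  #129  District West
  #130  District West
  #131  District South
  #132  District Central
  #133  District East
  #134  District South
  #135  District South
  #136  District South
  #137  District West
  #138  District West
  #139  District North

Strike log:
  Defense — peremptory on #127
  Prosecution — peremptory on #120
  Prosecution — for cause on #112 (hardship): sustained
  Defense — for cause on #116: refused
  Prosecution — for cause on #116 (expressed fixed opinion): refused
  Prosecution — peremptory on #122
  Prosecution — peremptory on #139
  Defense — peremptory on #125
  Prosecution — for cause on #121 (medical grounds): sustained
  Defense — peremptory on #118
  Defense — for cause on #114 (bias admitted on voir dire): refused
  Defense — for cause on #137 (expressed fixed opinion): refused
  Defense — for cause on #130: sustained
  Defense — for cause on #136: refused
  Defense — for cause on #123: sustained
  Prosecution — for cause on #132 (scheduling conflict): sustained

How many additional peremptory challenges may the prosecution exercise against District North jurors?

Prosecution peremptories so far: #120, #122, #139 — 3 of 3 used, 0 left overall.
Against District North: #139 — 1 used; per-district cap 2 leaves 1.
Binding limit: min(0, 1) = 0.

0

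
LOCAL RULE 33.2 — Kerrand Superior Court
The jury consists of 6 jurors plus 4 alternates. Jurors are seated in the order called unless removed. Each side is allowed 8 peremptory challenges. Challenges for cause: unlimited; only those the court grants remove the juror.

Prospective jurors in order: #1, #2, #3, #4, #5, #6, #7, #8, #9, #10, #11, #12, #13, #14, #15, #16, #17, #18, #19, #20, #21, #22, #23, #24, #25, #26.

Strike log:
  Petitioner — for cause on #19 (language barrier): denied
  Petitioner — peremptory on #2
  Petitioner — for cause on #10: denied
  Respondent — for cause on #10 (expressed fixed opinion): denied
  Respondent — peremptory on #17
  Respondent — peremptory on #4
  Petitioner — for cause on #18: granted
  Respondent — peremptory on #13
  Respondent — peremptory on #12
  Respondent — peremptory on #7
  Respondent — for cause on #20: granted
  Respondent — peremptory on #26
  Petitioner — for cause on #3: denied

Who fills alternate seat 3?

14

Removed: #2, #4, #7, #12, #13, #17, #18, #20, #26. (#3, #10, #19 stay — for-cause denied.)
Seating in order: seats 1–6 → #1, #3, #5, #6, #8, #9; alternates → #10, #11, #14, #15.
So alternate 3 is #14.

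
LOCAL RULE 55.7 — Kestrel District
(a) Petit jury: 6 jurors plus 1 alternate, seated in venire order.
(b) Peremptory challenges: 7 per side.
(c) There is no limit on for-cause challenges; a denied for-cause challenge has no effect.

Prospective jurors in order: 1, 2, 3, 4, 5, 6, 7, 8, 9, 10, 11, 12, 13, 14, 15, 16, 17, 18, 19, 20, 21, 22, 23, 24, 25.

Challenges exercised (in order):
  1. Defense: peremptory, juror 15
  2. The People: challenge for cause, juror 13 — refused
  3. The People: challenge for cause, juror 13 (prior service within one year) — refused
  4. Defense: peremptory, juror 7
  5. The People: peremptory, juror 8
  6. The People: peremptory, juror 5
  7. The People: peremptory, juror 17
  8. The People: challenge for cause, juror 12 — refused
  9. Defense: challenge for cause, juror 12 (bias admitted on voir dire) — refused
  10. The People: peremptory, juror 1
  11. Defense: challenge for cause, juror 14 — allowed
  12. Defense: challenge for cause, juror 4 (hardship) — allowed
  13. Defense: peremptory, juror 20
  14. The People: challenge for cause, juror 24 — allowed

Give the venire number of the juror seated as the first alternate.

12

Removed: #1, #4, #5, #7, #8, #14, #15, #17, #20, #24. (#12, #13 stay — for-cause denied.)
Seating in order: seats 1–6 → #2, #3, #6, #9, #10, #11; alternates → #12.
So alternate 1 is #12.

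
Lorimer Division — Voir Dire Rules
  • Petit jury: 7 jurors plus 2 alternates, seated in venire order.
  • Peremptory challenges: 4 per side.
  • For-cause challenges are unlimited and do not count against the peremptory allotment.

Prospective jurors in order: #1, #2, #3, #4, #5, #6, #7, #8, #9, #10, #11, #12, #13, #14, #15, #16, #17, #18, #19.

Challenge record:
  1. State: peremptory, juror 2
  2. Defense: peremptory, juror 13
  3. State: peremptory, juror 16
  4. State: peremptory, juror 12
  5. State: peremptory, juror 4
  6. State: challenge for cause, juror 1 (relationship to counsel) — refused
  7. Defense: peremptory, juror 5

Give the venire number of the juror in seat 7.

Removed: #2, #4, #5, #12, #13, #16. (#1 stays — for-cause denied.)
Filling seats in venire order through position 7: #1, #3, #6, #7, #8, #9, #10.
So seat 7 is #10.

10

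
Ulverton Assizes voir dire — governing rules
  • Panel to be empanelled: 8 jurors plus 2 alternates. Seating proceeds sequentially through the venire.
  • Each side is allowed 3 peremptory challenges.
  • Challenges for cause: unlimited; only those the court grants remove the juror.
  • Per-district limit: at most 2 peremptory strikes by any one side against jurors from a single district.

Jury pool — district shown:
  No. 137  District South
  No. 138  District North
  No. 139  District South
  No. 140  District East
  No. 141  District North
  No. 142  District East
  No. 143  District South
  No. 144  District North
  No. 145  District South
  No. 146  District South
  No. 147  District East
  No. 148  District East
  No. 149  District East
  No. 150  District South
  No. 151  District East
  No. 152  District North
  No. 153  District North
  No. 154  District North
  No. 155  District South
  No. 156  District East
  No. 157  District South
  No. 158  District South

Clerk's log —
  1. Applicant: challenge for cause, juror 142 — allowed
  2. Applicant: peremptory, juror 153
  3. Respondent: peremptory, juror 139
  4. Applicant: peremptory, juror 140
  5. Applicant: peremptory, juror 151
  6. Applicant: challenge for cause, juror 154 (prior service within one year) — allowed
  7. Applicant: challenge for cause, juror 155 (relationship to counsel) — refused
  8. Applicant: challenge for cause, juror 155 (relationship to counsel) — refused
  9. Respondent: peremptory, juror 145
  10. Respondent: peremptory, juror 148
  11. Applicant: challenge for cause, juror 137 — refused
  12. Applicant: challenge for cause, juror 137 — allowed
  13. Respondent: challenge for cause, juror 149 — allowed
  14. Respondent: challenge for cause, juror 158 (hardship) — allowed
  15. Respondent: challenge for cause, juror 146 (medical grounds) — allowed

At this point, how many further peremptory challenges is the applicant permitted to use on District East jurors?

Applicant peremptories so far: #153, #140, #151 — 3 of 3 used, 0 left overall.
Against District East: #140, #151 — 2 used; per-district cap 2 leaves 0.
Binding limit: min(0, 0) = 0.

0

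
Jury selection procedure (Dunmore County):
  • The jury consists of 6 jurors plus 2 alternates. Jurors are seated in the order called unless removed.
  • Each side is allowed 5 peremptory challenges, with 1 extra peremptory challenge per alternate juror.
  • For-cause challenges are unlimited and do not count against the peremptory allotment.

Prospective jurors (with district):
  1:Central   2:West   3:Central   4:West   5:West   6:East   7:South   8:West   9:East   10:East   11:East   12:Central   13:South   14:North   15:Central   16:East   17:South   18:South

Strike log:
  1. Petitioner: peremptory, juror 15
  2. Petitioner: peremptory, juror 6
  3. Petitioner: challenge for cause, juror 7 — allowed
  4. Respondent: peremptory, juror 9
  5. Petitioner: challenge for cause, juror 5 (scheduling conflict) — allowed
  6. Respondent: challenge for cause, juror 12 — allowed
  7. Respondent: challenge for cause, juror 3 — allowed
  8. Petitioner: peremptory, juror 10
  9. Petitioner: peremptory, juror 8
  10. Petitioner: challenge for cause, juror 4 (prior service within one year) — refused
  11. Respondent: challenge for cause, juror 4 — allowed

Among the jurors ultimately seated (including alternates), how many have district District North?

1

Removed: #3, #4, #5, #6, #7, #8, #9, #10, #12, #15.
Seated (8 incl. alternates): #1, #2, #11, #13, #14, #16, #17, #18.
Of those, in District North: #14 → 1.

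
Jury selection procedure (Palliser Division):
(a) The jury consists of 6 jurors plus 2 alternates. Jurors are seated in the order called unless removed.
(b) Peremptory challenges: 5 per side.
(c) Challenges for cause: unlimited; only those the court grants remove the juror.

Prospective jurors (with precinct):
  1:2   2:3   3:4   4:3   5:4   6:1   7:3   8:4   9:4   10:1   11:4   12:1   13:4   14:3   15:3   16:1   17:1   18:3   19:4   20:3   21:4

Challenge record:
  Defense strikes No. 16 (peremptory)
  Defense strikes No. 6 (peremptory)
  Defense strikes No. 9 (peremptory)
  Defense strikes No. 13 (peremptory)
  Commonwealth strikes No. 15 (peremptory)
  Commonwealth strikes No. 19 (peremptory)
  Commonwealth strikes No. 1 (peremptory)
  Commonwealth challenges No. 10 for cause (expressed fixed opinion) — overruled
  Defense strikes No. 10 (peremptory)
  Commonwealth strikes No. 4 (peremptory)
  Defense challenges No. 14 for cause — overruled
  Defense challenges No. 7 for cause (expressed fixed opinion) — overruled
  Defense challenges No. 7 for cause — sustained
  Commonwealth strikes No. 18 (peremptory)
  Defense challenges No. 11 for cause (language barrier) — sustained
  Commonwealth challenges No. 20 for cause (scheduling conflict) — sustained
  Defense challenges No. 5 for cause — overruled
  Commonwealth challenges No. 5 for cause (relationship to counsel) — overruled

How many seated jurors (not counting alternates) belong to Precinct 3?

2

Removed: #1, #4, #6, #7, #9, #10, #11, #13, #15, #16, #18, #19, #20.
Seated jurors 1–6: #2, #3, #5, #8, #12, #14 (alternates #17, #21 not counted).
Of those, in Precinct 3: #2, #14 → 2.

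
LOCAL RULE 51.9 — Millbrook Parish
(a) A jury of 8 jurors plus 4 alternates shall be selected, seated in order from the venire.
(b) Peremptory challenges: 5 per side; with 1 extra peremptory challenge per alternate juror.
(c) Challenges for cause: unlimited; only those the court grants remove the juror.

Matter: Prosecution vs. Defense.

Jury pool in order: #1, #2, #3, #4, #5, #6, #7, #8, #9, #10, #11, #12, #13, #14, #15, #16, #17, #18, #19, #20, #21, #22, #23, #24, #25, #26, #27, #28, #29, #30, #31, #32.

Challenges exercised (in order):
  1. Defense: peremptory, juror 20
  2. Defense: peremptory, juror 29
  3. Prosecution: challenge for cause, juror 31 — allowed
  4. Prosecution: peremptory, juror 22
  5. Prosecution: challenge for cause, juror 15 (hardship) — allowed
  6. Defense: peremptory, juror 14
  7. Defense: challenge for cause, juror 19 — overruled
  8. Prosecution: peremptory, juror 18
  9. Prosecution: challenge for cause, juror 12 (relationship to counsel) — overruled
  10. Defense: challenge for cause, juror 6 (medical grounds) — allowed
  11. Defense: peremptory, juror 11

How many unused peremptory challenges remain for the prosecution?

7

Prosecution allotment: 5 base + 1 × 4 alternates = 9.
Prosecution peremptories used: #22, #18 — 2 (for-cause on #31, #15, #12 don't count).
Remaining: 9 − 2 = 7.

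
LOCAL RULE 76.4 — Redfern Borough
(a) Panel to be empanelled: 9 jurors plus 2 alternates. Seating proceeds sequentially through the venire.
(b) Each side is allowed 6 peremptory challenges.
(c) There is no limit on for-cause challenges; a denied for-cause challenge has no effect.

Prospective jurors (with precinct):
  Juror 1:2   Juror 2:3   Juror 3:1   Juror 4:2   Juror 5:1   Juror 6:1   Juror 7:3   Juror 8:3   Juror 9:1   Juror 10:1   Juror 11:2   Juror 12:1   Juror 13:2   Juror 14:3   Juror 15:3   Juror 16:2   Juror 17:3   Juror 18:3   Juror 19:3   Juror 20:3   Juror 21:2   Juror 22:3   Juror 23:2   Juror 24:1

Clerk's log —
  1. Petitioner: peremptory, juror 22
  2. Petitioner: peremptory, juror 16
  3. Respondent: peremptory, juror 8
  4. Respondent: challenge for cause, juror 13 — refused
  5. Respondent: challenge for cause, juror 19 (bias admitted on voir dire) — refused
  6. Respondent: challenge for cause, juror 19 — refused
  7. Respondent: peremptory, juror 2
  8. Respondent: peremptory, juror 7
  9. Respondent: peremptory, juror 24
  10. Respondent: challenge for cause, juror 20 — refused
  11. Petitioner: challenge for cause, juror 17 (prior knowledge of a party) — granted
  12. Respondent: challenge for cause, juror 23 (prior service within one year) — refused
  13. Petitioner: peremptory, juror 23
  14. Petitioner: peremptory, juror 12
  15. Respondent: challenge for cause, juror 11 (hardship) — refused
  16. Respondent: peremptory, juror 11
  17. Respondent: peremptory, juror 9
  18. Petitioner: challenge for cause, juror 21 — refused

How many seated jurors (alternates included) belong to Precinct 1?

Removed: #2, #7, #8, #9, #11, #12, #16, #17, #22, #23, #24.
Seated (11 incl. alternates): #1, #3, #4, #5, #6, #10, #13, #14, #15, #18, #19.
Of those, in Precinct 1: #3, #5, #6, #10 → 4.

4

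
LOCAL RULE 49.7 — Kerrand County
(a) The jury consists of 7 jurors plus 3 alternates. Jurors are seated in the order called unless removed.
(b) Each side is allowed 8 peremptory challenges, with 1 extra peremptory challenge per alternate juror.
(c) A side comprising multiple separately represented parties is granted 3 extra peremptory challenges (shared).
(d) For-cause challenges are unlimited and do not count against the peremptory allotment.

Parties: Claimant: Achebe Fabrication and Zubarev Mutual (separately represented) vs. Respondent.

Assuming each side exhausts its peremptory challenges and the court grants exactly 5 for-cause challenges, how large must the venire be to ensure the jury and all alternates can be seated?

40

Seats to fill: 7 + 3 alternates = 10.
Peremptories — Claimant: 8 + 1×3 + 3 = 14; Respondent: 8 + 1×3 = 11; total 25.
For-cause removals: 5.
Minimum venire: 10 + 25 + 5 = 40.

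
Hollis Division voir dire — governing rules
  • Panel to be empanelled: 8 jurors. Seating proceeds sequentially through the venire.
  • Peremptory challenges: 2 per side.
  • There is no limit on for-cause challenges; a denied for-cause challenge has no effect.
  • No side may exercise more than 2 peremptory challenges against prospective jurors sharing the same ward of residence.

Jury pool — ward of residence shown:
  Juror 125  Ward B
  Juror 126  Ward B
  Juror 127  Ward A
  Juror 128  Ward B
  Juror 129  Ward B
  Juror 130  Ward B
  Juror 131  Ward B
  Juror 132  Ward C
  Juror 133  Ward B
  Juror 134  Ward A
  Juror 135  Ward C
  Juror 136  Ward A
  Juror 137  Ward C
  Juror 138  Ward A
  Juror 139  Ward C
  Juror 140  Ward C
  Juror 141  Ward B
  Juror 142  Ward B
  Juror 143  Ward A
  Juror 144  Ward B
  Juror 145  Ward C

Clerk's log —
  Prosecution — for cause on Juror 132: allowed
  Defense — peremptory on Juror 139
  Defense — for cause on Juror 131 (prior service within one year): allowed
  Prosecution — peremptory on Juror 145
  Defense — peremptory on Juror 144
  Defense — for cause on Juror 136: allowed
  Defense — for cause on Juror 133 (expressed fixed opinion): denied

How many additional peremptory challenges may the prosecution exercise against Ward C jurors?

Prosecution peremptories so far: #145 — 1 of 2 used, 1 left overall.
Against Ward C: #145 — 1 used; per-ward cap 2 leaves 1.
Binding limit: min(1, 1) = 1.

1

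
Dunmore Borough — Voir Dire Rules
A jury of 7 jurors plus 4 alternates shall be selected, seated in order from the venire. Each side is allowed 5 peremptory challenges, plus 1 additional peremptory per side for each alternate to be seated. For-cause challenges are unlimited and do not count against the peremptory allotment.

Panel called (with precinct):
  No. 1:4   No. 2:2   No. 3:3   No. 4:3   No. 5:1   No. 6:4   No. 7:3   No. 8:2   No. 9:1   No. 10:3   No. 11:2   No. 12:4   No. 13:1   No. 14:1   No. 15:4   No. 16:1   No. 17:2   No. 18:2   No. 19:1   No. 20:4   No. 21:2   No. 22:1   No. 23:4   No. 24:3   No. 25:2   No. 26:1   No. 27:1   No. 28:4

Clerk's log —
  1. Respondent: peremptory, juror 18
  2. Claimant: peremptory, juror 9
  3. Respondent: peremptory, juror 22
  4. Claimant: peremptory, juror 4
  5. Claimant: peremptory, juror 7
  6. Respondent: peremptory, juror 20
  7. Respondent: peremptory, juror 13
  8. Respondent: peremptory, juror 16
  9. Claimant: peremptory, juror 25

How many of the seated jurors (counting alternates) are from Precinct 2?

3

Removed: #4, #7, #9, #13, #16, #18, #20, #22, #25.
Seated (11 incl. alternates): #1, #2, #3, #5, #6, #8, #10, #11, #12, #14, #15.
Of those, in Precinct 2: #2, #8, #11 → 3.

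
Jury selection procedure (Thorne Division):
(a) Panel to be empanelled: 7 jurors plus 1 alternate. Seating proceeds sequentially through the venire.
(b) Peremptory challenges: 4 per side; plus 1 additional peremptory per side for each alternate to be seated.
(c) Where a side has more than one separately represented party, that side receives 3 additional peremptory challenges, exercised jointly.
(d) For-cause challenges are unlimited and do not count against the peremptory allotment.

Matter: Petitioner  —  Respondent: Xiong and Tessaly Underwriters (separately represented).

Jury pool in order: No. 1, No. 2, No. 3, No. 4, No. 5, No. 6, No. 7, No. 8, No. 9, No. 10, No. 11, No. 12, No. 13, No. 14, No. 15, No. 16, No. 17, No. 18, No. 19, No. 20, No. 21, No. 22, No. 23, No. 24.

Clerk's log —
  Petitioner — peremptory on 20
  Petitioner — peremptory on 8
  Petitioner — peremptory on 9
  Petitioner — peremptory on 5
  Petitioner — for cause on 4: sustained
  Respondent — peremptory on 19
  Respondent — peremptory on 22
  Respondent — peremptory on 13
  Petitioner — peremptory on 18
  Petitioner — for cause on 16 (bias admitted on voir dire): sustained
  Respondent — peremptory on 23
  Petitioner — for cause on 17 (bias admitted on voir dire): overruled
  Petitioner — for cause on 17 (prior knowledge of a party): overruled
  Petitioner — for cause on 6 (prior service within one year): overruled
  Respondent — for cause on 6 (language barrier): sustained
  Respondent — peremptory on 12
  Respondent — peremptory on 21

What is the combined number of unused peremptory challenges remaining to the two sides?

Petitioner allotment: 4 base + 1 × 1 alternate = 5. Respondent allotment: 4 base + 1 × 1 alternate + 3 multi-party = 8.
Petitioner peremptories used: #20, #8, #9, #5, #18 — 5 (for-cause on #4, #16, #17, #17, #6 don't count).
Respondent peremptories used: #19, #22, #13, #23, #12, #21 — 6 (the for-cause on #6 doesn't count).
Remaining: (5 − 5) + (8 − 6) = 2.

2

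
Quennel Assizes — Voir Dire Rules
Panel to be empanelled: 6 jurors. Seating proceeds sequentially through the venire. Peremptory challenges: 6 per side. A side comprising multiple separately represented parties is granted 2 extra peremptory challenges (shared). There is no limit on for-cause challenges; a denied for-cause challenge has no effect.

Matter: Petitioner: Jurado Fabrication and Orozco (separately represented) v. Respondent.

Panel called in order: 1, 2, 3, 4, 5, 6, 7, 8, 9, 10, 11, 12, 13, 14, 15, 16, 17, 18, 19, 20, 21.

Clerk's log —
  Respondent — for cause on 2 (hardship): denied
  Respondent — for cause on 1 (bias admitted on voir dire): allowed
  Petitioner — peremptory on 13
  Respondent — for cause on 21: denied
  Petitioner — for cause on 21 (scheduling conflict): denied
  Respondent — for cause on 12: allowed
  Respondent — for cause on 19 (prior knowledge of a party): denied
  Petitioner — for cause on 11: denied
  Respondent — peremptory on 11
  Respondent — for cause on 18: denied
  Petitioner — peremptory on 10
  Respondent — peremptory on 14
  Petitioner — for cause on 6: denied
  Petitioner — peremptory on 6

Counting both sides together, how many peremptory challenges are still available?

9

Petitioner allotment: 6 base + 2 multi-party = 8. Respondent allotment: 6.
Petitioner peremptories used: #13, #10, #6 — 3 (for-cause on #21, #11, #6 don't count).
Respondent peremptories used: #11, #14 — 2 (for-cause on #2, #1, #21, #12, #19, #18 don't count).
Remaining: (8 − 3) + (6 − 2) = 9.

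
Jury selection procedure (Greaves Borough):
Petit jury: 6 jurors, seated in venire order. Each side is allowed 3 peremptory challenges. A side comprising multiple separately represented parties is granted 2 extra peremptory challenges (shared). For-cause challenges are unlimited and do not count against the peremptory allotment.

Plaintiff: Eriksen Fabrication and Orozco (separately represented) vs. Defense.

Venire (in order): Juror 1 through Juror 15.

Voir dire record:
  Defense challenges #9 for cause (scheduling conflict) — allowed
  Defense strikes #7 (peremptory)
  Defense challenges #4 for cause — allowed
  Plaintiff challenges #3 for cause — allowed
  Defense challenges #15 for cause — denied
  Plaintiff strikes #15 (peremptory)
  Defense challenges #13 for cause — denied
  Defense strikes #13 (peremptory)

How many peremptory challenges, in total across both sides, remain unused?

Plaintiff allotment: 3 base + 2 multi-party = 5. Defense allotment: 3.
Plaintiff peremptories used: #15 — 1 (the for-cause on #3 doesn't count).
Defense peremptories used: #7, #13 — 2 (for-cause on #9, #4, #15, #13 don't count).
Remaining: (5 − 1) + (3 − 2) = 5.

5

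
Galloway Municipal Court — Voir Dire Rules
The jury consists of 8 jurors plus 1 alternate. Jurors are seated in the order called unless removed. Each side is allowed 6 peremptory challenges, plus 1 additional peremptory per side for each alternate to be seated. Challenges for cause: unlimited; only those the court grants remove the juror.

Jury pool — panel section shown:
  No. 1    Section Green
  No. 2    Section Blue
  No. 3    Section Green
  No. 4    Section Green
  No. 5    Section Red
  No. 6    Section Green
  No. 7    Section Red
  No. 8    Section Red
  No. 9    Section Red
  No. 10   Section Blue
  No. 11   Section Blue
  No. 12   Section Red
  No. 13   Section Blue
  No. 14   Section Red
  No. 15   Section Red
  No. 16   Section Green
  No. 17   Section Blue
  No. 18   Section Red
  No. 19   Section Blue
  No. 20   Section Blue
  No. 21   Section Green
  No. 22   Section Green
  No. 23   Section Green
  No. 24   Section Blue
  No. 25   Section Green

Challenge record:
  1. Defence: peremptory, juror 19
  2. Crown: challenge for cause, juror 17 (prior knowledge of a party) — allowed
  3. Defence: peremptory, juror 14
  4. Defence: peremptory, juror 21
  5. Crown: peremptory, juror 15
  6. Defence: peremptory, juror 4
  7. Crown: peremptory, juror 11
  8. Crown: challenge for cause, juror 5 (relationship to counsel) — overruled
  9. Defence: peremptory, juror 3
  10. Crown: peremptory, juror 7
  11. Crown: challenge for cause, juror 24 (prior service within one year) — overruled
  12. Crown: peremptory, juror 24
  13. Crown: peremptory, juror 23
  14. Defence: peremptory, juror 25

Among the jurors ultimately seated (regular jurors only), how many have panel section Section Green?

2

Removed: #3, #4, #7, #11, #14, #15, #17, #19, #21, #23, #24, #25.
Seated jurors 1–8: #1, #2, #5, #6, #8, #9, #10, #12 (alternates #13 not counted).
Of those, in Section Green: #1, #6 → 2.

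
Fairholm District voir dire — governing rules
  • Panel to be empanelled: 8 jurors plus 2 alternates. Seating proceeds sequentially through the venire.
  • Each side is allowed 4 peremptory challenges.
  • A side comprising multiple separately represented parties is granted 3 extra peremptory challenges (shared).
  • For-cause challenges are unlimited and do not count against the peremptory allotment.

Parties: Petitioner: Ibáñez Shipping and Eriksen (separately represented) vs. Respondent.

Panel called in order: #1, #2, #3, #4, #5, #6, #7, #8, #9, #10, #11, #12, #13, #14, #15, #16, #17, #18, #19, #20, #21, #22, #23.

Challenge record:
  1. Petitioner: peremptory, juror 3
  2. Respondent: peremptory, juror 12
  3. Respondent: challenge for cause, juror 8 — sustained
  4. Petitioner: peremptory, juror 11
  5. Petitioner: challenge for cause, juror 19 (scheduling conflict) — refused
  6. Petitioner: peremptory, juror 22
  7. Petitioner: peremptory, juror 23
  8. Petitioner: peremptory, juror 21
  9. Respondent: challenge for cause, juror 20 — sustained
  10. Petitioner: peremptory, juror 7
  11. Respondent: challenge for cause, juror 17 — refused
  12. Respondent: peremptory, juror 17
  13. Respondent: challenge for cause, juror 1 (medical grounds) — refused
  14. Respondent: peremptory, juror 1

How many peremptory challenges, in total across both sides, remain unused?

Petitioner allotment: 4 base + 3 multi-party = 7. Respondent allotment: 4.
Petitioner peremptories used: #3, #11, #22, #23, #21, #7 — 6 (the for-cause on #19 doesn't count).
Respondent peremptories used: #12, #17, #1 — 3 (for-cause on #8, #20, #17, #1 don't count).
Remaining: (7 − 6) + (4 − 3) = 2.

2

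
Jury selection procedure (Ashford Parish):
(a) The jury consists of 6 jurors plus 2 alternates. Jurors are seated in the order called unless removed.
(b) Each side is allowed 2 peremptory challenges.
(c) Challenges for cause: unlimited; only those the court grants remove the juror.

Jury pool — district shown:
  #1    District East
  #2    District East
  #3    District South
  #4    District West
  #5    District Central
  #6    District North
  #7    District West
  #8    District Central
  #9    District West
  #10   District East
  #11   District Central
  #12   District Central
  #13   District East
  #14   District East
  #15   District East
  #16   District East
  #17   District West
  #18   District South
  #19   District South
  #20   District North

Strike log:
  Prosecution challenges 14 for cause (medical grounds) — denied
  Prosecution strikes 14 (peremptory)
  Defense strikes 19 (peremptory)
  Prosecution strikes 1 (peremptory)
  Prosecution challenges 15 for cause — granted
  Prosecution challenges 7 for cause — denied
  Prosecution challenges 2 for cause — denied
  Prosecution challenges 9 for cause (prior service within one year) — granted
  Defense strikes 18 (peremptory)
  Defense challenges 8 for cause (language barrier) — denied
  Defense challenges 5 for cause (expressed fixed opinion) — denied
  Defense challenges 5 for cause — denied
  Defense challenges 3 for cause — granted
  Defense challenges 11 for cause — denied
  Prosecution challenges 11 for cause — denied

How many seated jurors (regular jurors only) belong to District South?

Removed: #1, #3, #9, #14, #15, #18, #19.
Seated jurors 1–6: #2, #4, #5, #6, #7, #8 (alternates #10, #11 not counted).
None of those are in District South → 0.

0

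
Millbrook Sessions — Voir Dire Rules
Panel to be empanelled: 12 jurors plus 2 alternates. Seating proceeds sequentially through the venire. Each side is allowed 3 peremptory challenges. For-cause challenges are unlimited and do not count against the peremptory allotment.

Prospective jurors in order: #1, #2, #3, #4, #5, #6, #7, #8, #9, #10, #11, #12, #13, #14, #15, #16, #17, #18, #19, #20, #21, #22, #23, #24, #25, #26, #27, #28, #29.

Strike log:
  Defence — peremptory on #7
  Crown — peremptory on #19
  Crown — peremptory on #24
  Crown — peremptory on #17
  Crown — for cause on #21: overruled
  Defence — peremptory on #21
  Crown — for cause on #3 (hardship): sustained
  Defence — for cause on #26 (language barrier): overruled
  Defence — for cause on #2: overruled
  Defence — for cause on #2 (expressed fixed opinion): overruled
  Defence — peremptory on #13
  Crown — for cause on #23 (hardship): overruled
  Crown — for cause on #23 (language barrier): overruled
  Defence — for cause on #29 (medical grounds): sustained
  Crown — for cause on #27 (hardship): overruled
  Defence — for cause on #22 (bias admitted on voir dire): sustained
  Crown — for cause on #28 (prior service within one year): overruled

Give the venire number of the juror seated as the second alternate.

Removed: #3, #7, #13, #17, #19, #21, #22, #24, #29. (#2, #23, #26, #27, #28 stay — for-cause denied.)
Filling seats in venire order through position 14: #1, #2, #4, #5, #6, #8, #9, #10, #11, #12, #14, #15, #16, #18.
So alternate 2 is #18.

18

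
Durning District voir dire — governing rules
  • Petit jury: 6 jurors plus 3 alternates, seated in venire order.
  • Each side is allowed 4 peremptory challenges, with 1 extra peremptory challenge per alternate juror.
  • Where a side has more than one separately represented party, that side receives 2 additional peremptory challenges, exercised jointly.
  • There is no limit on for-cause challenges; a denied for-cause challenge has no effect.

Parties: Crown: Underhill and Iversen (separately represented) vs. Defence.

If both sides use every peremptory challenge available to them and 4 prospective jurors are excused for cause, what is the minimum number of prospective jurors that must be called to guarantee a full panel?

29

Seats to fill: 6 + 3 alternates = 9.
Peremptories — Crown: 4 + 1×3 + 2 = 9; Defence: 4 + 1×3 = 7; total 16.
For-cause removals: 4.
Minimum venire: 9 + 16 + 4 = 29.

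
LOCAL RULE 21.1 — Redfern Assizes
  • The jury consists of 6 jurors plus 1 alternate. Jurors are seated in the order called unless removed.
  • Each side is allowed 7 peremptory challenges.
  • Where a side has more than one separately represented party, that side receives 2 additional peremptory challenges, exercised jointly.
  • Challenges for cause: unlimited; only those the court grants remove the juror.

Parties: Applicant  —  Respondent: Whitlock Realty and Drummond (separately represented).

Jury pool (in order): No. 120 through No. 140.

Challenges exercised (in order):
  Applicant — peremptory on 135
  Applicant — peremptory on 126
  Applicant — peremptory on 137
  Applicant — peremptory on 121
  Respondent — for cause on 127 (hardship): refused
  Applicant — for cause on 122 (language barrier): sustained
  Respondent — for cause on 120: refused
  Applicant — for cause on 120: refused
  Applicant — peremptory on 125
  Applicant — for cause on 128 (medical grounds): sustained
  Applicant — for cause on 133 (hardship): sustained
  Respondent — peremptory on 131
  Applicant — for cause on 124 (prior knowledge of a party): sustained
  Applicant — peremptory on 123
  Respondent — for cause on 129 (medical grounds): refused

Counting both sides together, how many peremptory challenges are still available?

9

Applicant allotment: 7. Respondent allotment: 7 base + 2 multi-party = 9.
Applicant peremptories used: #135, #126, #137, #121, #125, #123 — 6 (for-cause on #122, #120, #128, #133, #124 don't count).
Respondent peremptories used: #131 — 1 (for-cause on #127, #120, #129 don't count).
Remaining: (7 − 6) + (9 − 1) = 9.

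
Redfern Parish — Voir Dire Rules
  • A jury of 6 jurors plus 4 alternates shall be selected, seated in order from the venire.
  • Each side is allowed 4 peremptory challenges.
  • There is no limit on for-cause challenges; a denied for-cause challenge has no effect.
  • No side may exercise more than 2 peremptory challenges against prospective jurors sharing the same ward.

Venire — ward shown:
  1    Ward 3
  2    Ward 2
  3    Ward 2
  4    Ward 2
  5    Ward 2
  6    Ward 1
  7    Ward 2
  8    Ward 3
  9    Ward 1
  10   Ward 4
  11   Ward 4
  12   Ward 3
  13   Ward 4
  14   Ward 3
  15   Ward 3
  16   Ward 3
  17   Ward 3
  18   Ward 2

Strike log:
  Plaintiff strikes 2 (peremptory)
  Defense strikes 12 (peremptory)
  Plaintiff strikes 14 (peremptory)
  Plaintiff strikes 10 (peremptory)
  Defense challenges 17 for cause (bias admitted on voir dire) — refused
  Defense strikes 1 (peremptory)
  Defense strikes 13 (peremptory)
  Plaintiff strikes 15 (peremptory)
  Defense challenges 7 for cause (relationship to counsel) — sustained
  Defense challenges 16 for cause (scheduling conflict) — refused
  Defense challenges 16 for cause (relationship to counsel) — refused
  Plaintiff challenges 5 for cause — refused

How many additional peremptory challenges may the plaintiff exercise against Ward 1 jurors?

Plaintiff peremptories so far: #2, #14, #10, #15 — 4 of 4 used, 0 left overall.
Against Ward 1: none yet — per-ward cap 2 leaves 2.
Binding limit: min(0, 2) = 0.

0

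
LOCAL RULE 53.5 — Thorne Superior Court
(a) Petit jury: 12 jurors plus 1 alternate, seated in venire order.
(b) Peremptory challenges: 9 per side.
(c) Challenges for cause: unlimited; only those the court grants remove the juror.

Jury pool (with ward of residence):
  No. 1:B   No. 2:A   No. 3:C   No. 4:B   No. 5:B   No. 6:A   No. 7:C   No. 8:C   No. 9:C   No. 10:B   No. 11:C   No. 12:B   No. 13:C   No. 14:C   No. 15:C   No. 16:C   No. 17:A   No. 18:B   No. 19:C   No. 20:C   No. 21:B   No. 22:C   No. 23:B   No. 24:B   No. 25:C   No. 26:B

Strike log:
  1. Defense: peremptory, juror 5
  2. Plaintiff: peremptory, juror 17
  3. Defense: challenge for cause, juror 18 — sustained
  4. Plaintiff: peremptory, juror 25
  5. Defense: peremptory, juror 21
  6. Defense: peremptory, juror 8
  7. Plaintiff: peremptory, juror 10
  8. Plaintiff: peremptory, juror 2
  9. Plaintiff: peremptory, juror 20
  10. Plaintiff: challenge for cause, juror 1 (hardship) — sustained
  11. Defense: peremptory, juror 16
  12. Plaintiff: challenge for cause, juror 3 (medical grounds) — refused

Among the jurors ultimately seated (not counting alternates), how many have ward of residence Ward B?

2

Removed: #1, #2, #5, #8, #10, #16, #17, #18, #20, #21, #25.
Seated jurors 1–12: #3, #4, #6, #7, #9, #11, #12, #13, #14, #15, #19, #22 (alternates #23 not counted).
Of those, in Ward B: #4, #12 → 2.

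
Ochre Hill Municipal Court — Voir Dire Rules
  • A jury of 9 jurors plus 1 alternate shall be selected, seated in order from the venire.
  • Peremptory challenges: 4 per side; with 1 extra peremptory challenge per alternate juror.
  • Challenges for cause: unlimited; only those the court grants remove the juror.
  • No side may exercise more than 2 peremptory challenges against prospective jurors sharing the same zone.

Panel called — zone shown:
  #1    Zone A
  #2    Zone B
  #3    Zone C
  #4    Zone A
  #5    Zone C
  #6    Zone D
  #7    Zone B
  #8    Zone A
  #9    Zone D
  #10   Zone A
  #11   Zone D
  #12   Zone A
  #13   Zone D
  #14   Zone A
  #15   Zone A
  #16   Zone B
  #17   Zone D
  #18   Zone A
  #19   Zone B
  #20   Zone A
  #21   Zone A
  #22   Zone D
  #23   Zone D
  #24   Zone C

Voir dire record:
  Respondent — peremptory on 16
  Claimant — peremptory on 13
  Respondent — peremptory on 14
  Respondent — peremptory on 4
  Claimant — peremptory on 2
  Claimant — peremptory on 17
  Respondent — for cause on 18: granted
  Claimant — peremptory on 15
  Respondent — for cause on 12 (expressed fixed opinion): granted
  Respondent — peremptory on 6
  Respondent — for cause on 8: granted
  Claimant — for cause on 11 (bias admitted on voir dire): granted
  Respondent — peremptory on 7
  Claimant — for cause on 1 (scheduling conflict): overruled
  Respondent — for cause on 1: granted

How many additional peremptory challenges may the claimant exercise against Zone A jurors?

1

Claimant peremptories so far: #13, #2, #17, #15 — 4 of 5 used, 1 left overall.
Against Zone A: #15 — 1 used; per-zone cap 2 leaves 1.
Binding limit: min(1, 1) = 1.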